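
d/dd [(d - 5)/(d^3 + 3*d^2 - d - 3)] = (d^3 + 3*d^2 - d - (d - 5)*(3*d^2 + 6*d - 1) - 3)/(d^3 + 3*d^2 - d - 3)^2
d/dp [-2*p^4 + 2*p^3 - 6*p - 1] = -8*p^3 + 6*p^2 - 6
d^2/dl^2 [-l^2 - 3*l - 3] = -2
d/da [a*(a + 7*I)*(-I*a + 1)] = -3*I*a^2 + 16*a + 7*I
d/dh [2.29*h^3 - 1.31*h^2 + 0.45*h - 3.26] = 6.87*h^2 - 2.62*h + 0.45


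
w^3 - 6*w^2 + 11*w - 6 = (w - 3)*(w - 2)*(w - 1)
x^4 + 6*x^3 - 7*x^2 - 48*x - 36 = (x - 3)*(x + 1)*(x + 2)*(x + 6)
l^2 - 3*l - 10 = (l - 5)*(l + 2)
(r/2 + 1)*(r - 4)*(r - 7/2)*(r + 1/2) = r^4/2 - 5*r^3/2 - 15*r^2/8 + 55*r/4 + 7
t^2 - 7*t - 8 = (t - 8)*(t + 1)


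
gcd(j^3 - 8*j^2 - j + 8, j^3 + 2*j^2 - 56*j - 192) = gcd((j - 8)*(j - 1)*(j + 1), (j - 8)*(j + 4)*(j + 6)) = j - 8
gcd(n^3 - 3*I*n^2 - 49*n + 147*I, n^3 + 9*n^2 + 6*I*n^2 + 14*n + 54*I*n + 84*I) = n + 7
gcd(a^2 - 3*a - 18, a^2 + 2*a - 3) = a + 3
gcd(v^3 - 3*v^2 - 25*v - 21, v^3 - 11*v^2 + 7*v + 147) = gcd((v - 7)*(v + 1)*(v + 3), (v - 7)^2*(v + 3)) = v^2 - 4*v - 21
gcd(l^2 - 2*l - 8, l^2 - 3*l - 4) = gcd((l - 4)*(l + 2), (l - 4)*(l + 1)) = l - 4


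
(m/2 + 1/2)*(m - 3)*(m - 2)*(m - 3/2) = m^4/2 - 11*m^3/4 + 7*m^2/2 + 9*m/4 - 9/2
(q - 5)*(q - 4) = q^2 - 9*q + 20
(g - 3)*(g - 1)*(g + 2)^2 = g^4 - 9*g^2 - 4*g + 12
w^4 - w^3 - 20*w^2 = w^2*(w - 5)*(w + 4)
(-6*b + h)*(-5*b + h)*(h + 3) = 30*b^2*h + 90*b^2 - 11*b*h^2 - 33*b*h + h^3 + 3*h^2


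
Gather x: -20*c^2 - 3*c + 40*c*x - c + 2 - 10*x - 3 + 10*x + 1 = -20*c^2 + 40*c*x - 4*c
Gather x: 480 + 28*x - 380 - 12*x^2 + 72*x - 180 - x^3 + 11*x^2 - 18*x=-x^3 - x^2 + 82*x - 80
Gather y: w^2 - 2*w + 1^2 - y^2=w^2 - 2*w - y^2 + 1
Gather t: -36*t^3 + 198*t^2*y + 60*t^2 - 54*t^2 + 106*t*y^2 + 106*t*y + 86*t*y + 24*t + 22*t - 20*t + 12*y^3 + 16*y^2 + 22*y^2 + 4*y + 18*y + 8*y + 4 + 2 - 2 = -36*t^3 + t^2*(198*y + 6) + t*(106*y^2 + 192*y + 26) + 12*y^3 + 38*y^2 + 30*y + 4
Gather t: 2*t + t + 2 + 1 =3*t + 3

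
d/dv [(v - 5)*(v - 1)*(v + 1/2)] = 3*v^2 - 11*v + 2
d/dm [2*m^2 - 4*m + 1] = 4*m - 4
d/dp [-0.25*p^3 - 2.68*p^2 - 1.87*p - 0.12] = -0.75*p^2 - 5.36*p - 1.87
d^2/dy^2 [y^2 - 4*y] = 2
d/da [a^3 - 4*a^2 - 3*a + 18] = 3*a^2 - 8*a - 3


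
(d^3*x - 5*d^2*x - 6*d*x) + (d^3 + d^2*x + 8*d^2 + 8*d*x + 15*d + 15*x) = d^3*x + d^3 - 4*d^2*x + 8*d^2 + 2*d*x + 15*d + 15*x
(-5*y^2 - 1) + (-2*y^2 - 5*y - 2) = -7*y^2 - 5*y - 3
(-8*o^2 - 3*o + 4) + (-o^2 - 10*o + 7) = -9*o^2 - 13*o + 11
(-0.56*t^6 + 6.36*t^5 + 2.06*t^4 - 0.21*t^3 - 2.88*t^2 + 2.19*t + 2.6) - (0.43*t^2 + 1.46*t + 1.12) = -0.56*t^6 + 6.36*t^5 + 2.06*t^4 - 0.21*t^3 - 3.31*t^2 + 0.73*t + 1.48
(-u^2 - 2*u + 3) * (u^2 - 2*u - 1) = -u^4 + 8*u^2 - 4*u - 3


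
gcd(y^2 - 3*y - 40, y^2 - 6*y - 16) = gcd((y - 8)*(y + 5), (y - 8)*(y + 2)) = y - 8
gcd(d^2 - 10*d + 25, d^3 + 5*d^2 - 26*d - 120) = d - 5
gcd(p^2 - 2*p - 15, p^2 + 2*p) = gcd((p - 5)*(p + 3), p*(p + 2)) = 1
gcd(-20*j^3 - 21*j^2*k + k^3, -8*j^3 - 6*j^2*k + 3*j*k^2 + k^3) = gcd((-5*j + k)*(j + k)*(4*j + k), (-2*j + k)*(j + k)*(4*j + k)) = 4*j^2 + 5*j*k + k^2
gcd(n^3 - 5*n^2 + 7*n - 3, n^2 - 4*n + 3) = n^2 - 4*n + 3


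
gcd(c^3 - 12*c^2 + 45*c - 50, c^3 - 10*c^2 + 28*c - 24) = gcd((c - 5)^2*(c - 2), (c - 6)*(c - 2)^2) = c - 2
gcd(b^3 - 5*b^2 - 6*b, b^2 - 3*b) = b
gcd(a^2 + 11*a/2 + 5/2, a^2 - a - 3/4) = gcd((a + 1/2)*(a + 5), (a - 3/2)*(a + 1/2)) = a + 1/2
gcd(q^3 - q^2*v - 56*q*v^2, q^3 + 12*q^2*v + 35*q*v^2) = q^2 + 7*q*v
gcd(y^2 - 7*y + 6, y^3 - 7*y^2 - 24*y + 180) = y - 6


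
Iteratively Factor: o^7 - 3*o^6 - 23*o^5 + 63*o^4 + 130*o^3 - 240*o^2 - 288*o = (o)*(o^6 - 3*o^5 - 23*o^4 + 63*o^3 + 130*o^2 - 240*o - 288) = o*(o + 4)*(o^5 - 7*o^4 + 5*o^3 + 43*o^2 - 42*o - 72) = o*(o + 1)*(o + 4)*(o^4 - 8*o^3 + 13*o^2 + 30*o - 72) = o*(o - 3)*(o + 1)*(o + 4)*(o^3 - 5*o^2 - 2*o + 24) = o*(o - 3)*(o + 1)*(o + 2)*(o + 4)*(o^2 - 7*o + 12) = o*(o - 4)*(o - 3)*(o + 1)*(o + 2)*(o + 4)*(o - 3)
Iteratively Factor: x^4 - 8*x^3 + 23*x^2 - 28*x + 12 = (x - 1)*(x^3 - 7*x^2 + 16*x - 12) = (x - 2)*(x - 1)*(x^2 - 5*x + 6) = (x - 2)^2*(x - 1)*(x - 3)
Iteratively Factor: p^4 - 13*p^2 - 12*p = (p - 4)*(p^3 + 4*p^2 + 3*p) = (p - 4)*(p + 1)*(p^2 + 3*p) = p*(p - 4)*(p + 1)*(p + 3)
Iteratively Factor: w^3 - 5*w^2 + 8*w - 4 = (w - 2)*(w^2 - 3*w + 2) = (w - 2)*(w - 1)*(w - 2)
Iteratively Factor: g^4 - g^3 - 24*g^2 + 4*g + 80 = (g + 4)*(g^3 - 5*g^2 - 4*g + 20) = (g - 2)*(g + 4)*(g^2 - 3*g - 10) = (g - 2)*(g + 2)*(g + 4)*(g - 5)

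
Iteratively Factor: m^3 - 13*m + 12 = (m - 1)*(m^2 + m - 12) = (m - 3)*(m - 1)*(m + 4)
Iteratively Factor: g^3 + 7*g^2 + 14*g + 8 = (g + 4)*(g^2 + 3*g + 2) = (g + 1)*(g + 4)*(g + 2)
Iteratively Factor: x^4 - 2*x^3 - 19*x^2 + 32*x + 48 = (x + 1)*(x^3 - 3*x^2 - 16*x + 48) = (x - 3)*(x + 1)*(x^2 - 16) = (x - 4)*(x - 3)*(x + 1)*(x + 4)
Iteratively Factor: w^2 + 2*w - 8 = (w + 4)*(w - 2)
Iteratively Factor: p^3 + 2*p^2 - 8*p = (p)*(p^2 + 2*p - 8) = p*(p - 2)*(p + 4)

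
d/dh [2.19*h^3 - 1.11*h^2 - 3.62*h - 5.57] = 6.57*h^2 - 2.22*h - 3.62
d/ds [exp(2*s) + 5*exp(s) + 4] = (2*exp(s) + 5)*exp(s)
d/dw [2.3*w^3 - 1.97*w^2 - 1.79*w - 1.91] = 6.9*w^2 - 3.94*w - 1.79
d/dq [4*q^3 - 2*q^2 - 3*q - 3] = 12*q^2 - 4*q - 3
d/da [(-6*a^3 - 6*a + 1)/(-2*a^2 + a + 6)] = (12*a^4 - 12*a^3 - 120*a^2 + 4*a - 37)/(4*a^4 - 4*a^3 - 23*a^2 + 12*a + 36)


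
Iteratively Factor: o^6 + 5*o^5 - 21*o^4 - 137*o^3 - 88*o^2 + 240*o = (o - 5)*(o^5 + 10*o^4 + 29*o^3 + 8*o^2 - 48*o) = (o - 5)*(o + 4)*(o^4 + 6*o^3 + 5*o^2 - 12*o) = (o - 5)*(o + 4)^2*(o^3 + 2*o^2 - 3*o) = (o - 5)*(o + 3)*(o + 4)^2*(o^2 - o) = (o - 5)*(o - 1)*(o + 3)*(o + 4)^2*(o)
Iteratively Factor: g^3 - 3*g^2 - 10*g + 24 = (g - 4)*(g^2 + g - 6) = (g - 4)*(g - 2)*(g + 3)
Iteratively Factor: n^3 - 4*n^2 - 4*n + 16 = (n - 2)*(n^2 - 2*n - 8) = (n - 4)*(n - 2)*(n + 2)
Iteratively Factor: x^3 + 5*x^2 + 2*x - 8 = (x - 1)*(x^2 + 6*x + 8) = (x - 1)*(x + 4)*(x + 2)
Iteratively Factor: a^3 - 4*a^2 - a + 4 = (a - 4)*(a^2 - 1) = (a - 4)*(a - 1)*(a + 1)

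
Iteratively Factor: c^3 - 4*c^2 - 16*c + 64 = (c + 4)*(c^2 - 8*c + 16) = (c - 4)*(c + 4)*(c - 4)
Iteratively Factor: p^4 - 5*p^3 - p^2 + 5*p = (p + 1)*(p^3 - 6*p^2 + 5*p) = (p - 5)*(p + 1)*(p^2 - p) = p*(p - 5)*(p + 1)*(p - 1)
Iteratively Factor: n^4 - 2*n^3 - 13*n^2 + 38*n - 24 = (n - 3)*(n^3 + n^2 - 10*n + 8) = (n - 3)*(n - 1)*(n^2 + 2*n - 8) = (n - 3)*(n - 1)*(n + 4)*(n - 2)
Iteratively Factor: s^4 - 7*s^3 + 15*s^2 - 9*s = (s - 1)*(s^3 - 6*s^2 + 9*s) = s*(s - 1)*(s^2 - 6*s + 9) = s*(s - 3)*(s - 1)*(s - 3)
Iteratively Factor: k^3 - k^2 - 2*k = (k + 1)*(k^2 - 2*k) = k*(k + 1)*(k - 2)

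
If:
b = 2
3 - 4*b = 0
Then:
No Solution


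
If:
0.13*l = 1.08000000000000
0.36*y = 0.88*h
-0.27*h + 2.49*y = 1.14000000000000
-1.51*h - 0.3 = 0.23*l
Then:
No Solution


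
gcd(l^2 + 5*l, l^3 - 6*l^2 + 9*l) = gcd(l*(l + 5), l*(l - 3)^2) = l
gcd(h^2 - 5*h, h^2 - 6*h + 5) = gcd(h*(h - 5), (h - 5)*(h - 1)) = h - 5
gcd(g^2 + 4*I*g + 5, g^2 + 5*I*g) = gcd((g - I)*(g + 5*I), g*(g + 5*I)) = g + 5*I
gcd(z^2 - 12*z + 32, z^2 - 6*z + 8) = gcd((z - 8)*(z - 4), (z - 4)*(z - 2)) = z - 4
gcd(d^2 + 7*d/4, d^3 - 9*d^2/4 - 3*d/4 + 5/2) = 1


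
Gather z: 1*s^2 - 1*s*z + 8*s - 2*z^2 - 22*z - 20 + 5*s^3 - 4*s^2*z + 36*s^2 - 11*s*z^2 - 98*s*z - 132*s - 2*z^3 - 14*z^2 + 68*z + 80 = 5*s^3 + 37*s^2 - 124*s - 2*z^3 + z^2*(-11*s - 16) + z*(-4*s^2 - 99*s + 46) + 60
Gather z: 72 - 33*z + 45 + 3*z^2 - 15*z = 3*z^2 - 48*z + 117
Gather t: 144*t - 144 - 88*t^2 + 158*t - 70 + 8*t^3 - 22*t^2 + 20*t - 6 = 8*t^3 - 110*t^2 + 322*t - 220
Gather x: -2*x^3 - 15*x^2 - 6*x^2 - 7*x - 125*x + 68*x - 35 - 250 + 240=-2*x^3 - 21*x^2 - 64*x - 45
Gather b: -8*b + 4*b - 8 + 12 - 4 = -4*b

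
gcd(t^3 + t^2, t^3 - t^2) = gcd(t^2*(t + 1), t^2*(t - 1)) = t^2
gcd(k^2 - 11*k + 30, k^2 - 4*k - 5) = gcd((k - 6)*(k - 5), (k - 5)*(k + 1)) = k - 5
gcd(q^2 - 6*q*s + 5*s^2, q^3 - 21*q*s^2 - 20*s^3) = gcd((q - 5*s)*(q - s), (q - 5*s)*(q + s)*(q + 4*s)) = q - 5*s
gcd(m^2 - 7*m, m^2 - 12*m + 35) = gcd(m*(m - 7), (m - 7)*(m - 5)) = m - 7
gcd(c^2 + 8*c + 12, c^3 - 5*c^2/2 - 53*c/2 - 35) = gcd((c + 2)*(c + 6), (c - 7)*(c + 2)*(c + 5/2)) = c + 2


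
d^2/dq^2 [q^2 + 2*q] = 2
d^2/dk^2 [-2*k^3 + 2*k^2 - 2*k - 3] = 4 - 12*k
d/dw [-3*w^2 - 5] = -6*w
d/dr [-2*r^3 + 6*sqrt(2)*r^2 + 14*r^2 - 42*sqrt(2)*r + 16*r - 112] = -6*r^2 + 12*sqrt(2)*r + 28*r - 42*sqrt(2) + 16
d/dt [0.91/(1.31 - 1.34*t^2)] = 2.4388*t/(1.34*t^2 - 1.31)^2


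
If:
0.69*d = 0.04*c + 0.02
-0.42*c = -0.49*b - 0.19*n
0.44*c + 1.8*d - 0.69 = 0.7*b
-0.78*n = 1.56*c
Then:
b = -1.74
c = -1.07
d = -0.03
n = 2.13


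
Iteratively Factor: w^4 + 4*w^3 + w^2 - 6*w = (w)*(w^3 + 4*w^2 + w - 6) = w*(w + 3)*(w^2 + w - 2) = w*(w - 1)*(w + 3)*(w + 2)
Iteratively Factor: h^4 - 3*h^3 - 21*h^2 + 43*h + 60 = (h + 1)*(h^3 - 4*h^2 - 17*h + 60) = (h + 1)*(h + 4)*(h^2 - 8*h + 15) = (h - 5)*(h + 1)*(h + 4)*(h - 3)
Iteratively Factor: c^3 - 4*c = (c - 2)*(c^2 + 2*c) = (c - 2)*(c + 2)*(c)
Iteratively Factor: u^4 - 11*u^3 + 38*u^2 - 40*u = (u)*(u^3 - 11*u^2 + 38*u - 40) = u*(u - 5)*(u^2 - 6*u + 8) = u*(u - 5)*(u - 4)*(u - 2)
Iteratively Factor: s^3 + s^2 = (s)*(s^2 + s) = s*(s + 1)*(s)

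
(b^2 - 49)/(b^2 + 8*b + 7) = (b - 7)/(b + 1)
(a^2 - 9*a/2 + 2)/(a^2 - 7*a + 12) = (a - 1/2)/(a - 3)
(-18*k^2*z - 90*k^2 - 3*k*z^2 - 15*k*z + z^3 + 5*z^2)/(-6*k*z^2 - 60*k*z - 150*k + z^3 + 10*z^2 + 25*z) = (3*k + z)/(z + 5)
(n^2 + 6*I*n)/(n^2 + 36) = n/(n - 6*I)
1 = 1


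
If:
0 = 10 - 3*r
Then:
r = 10/3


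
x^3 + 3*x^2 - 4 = (x - 1)*(x + 2)^2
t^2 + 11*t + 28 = (t + 4)*(t + 7)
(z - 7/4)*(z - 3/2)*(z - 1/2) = z^3 - 15*z^2/4 + 17*z/4 - 21/16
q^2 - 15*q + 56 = (q - 8)*(q - 7)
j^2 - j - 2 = (j - 2)*(j + 1)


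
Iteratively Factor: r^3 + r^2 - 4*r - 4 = (r - 2)*(r^2 + 3*r + 2) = (r - 2)*(r + 1)*(r + 2)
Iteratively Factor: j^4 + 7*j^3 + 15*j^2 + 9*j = (j)*(j^3 + 7*j^2 + 15*j + 9) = j*(j + 3)*(j^2 + 4*j + 3) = j*(j + 3)^2*(j + 1)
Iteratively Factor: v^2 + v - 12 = (v + 4)*(v - 3)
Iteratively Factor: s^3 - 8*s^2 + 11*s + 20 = (s + 1)*(s^2 - 9*s + 20) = (s - 4)*(s + 1)*(s - 5)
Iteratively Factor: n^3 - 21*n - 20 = (n + 4)*(n^2 - 4*n - 5) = (n - 5)*(n + 4)*(n + 1)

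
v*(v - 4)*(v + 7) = v^3 + 3*v^2 - 28*v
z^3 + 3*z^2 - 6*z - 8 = (z - 2)*(z + 1)*(z + 4)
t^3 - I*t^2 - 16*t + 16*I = (t - 4)*(t + 4)*(t - I)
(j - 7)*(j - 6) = j^2 - 13*j + 42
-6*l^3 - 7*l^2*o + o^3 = (-3*l + o)*(l + o)*(2*l + o)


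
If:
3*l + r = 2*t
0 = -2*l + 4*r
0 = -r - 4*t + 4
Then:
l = 8/15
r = 4/15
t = 14/15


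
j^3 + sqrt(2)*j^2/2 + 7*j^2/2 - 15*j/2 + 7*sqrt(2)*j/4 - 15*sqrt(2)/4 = (j - 3/2)*(j + 5)*(j + sqrt(2)/2)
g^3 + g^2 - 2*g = g*(g - 1)*(g + 2)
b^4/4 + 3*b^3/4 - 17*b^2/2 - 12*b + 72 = (b/4 + 1)*(b - 4)*(b - 3)*(b + 6)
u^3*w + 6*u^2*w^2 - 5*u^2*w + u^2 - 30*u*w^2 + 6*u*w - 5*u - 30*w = (u - 5)*(u + 6*w)*(u*w + 1)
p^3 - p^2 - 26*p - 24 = (p - 6)*(p + 1)*(p + 4)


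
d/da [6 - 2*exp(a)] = -2*exp(a)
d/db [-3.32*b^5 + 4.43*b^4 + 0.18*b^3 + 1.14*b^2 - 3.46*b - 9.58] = -16.6*b^4 + 17.72*b^3 + 0.54*b^2 + 2.28*b - 3.46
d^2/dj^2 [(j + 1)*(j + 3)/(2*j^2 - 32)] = (4*j^3 + 57*j^2 + 192*j + 304)/(j^6 - 48*j^4 + 768*j^2 - 4096)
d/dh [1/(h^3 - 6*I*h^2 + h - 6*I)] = (-3*h^2 + 12*I*h - 1)/(h^3 - 6*I*h^2 + h - 6*I)^2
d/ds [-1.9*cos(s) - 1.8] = 1.9*sin(s)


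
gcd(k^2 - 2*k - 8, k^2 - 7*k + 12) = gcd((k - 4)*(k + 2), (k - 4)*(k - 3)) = k - 4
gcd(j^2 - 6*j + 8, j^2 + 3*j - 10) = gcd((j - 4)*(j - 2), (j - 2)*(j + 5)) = j - 2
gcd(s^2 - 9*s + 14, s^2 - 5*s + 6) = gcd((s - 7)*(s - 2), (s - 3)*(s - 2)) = s - 2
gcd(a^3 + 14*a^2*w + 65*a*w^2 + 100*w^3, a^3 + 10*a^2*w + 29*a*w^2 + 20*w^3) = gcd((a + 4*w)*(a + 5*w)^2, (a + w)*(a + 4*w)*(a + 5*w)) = a^2 + 9*a*w + 20*w^2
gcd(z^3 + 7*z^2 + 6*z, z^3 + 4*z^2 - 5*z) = z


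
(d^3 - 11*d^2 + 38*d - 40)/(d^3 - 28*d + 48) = (d - 5)/(d + 6)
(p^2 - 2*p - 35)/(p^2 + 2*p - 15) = (p - 7)/(p - 3)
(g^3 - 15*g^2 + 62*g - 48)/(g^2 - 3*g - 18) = (g^2 - 9*g + 8)/(g + 3)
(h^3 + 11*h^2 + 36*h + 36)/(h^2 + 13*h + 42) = (h^2 + 5*h + 6)/(h + 7)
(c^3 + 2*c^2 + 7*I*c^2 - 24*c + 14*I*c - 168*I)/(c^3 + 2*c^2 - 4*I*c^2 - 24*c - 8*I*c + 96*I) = (c + 7*I)/(c - 4*I)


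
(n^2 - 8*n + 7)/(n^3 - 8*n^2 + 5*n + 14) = (n - 1)/(n^2 - n - 2)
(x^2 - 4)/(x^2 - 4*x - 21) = (4 - x^2)/(-x^2 + 4*x + 21)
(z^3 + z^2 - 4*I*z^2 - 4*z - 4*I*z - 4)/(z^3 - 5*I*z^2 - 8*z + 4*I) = (z + 1)/(z - I)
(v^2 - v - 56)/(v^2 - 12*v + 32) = (v + 7)/(v - 4)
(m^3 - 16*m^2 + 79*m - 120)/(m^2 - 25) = (m^2 - 11*m + 24)/(m + 5)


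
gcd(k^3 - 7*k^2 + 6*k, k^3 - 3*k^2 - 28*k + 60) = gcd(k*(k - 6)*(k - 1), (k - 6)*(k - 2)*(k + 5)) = k - 6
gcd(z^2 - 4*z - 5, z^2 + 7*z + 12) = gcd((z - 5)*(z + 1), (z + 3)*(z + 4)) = 1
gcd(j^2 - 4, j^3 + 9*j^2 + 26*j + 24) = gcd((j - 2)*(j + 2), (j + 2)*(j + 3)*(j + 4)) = j + 2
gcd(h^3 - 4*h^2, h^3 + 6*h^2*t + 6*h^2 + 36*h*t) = h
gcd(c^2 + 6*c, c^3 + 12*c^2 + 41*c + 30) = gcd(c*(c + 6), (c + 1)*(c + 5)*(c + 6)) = c + 6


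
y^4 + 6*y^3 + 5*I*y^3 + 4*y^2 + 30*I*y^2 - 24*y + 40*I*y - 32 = (y + 2)*(y + 4)*(y + I)*(y + 4*I)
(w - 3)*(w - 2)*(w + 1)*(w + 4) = w^4 - 15*w^2 + 10*w + 24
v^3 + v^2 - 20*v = v*(v - 4)*(v + 5)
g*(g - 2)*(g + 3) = g^3 + g^2 - 6*g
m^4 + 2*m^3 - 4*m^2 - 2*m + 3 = (m - 1)^2*(m + 1)*(m + 3)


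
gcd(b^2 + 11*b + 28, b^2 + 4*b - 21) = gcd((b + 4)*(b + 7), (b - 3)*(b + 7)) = b + 7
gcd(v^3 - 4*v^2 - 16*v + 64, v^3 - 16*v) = v^2 - 16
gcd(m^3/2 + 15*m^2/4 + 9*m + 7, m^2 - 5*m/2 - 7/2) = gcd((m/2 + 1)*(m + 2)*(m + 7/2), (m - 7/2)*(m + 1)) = 1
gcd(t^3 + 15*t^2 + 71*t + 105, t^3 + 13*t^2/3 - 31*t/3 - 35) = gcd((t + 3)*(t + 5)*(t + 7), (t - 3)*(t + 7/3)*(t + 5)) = t + 5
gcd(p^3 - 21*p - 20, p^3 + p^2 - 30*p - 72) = p + 4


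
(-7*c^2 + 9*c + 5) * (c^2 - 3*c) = -7*c^4 + 30*c^3 - 22*c^2 - 15*c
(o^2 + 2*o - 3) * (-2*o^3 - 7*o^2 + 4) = -2*o^5 - 11*o^4 - 8*o^3 + 25*o^2 + 8*o - 12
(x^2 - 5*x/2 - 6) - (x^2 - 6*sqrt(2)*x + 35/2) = -5*x/2 + 6*sqrt(2)*x - 47/2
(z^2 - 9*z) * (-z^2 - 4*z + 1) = -z^4 + 5*z^3 + 37*z^2 - 9*z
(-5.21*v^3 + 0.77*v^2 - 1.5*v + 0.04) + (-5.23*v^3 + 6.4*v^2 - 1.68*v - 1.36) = -10.44*v^3 + 7.17*v^2 - 3.18*v - 1.32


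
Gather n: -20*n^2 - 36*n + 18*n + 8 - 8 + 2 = -20*n^2 - 18*n + 2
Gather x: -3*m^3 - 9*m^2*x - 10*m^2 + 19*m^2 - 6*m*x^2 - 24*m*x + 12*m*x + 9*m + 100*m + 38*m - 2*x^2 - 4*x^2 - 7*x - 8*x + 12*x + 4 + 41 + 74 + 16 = -3*m^3 + 9*m^2 + 147*m + x^2*(-6*m - 6) + x*(-9*m^2 - 12*m - 3) + 135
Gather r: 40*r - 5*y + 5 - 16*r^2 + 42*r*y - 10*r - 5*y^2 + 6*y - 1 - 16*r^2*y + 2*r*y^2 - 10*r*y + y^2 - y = r^2*(-16*y - 16) + r*(2*y^2 + 32*y + 30) - 4*y^2 + 4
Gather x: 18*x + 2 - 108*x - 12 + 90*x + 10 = 0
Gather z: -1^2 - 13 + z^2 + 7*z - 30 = z^2 + 7*z - 44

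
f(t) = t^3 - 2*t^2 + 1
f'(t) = 3*t^2 - 4*t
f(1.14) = -0.12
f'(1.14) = -0.66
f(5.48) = 105.51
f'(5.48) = 68.17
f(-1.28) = -4.37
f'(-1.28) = 10.04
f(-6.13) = -304.50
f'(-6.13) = 137.25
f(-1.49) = -6.75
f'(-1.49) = 12.62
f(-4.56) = -135.41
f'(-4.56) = 80.62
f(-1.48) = -6.62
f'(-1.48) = 12.49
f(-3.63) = -73.19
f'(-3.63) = 54.05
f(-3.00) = -44.00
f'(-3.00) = 39.00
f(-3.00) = -44.00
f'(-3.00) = 39.00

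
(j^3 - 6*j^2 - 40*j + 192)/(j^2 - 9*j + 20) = (j^2 - 2*j - 48)/(j - 5)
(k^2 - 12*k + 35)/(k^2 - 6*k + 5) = (k - 7)/(k - 1)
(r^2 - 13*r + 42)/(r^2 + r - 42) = (r - 7)/(r + 7)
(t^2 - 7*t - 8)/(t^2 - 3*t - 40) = (t + 1)/(t + 5)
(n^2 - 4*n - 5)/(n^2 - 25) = (n + 1)/(n + 5)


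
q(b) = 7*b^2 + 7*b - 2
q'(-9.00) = -119.00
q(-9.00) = 502.00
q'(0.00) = 7.00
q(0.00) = -2.00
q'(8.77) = 129.78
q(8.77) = 597.78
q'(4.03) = 63.42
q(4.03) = 139.90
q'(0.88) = 19.32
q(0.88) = 9.58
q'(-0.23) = 3.78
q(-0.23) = -3.24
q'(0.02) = 7.28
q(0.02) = -1.86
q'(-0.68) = -2.52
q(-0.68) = -3.52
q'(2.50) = 42.00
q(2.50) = 59.25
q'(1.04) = 21.56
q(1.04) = 12.85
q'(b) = 14*b + 7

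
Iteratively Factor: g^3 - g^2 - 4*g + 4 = (g + 2)*(g^2 - 3*g + 2) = (g - 2)*(g + 2)*(g - 1)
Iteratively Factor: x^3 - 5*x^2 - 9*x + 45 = (x - 5)*(x^2 - 9) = (x - 5)*(x + 3)*(x - 3)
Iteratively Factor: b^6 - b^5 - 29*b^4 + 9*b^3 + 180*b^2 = (b + 3)*(b^5 - 4*b^4 - 17*b^3 + 60*b^2) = b*(b + 3)*(b^4 - 4*b^3 - 17*b^2 + 60*b) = b^2*(b + 3)*(b^3 - 4*b^2 - 17*b + 60) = b^2*(b - 5)*(b + 3)*(b^2 + b - 12) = b^2*(b - 5)*(b + 3)*(b + 4)*(b - 3)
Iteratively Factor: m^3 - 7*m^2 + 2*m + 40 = (m + 2)*(m^2 - 9*m + 20) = (m - 5)*(m + 2)*(m - 4)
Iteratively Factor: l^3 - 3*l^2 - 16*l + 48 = (l - 3)*(l^2 - 16) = (l - 3)*(l + 4)*(l - 4)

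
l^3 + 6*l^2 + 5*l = l*(l + 1)*(l + 5)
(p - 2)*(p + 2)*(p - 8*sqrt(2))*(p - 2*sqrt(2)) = p^4 - 10*sqrt(2)*p^3 + 28*p^2 + 40*sqrt(2)*p - 128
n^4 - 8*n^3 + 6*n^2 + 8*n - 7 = (n - 7)*(n - 1)^2*(n + 1)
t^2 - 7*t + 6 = (t - 6)*(t - 1)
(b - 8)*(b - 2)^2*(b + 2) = b^4 - 10*b^3 + 12*b^2 + 40*b - 64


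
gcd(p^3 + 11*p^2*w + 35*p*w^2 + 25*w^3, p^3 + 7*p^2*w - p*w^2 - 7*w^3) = p + w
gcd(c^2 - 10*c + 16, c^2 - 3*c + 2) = c - 2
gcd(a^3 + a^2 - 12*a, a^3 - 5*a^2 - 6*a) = a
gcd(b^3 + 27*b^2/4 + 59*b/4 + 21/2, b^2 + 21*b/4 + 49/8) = b + 7/4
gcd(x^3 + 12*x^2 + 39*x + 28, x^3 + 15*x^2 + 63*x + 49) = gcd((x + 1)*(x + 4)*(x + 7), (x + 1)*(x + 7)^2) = x^2 + 8*x + 7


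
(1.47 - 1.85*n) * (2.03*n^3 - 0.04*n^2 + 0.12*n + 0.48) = -3.7555*n^4 + 3.0581*n^3 - 0.2808*n^2 - 0.7116*n + 0.7056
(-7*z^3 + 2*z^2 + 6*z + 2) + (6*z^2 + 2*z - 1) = -7*z^3 + 8*z^2 + 8*z + 1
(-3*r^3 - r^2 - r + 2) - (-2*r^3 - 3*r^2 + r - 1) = -r^3 + 2*r^2 - 2*r + 3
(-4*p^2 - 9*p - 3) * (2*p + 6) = -8*p^3 - 42*p^2 - 60*p - 18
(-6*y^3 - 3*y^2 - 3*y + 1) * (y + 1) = -6*y^4 - 9*y^3 - 6*y^2 - 2*y + 1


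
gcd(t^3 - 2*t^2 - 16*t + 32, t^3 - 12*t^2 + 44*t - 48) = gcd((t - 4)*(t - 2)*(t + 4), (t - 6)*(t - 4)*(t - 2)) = t^2 - 6*t + 8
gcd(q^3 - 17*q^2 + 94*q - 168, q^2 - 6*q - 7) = q - 7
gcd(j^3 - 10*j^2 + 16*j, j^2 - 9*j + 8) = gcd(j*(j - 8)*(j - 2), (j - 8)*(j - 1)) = j - 8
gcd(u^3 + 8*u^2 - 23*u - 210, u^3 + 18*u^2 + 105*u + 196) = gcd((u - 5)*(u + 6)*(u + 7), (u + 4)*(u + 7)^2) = u + 7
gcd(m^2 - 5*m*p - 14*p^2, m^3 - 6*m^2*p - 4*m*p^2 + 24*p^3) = m + 2*p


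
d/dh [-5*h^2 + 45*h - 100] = 45 - 10*h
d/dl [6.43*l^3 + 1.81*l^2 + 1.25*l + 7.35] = 19.29*l^2 + 3.62*l + 1.25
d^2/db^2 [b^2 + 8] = 2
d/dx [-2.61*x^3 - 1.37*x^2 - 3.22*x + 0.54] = -7.83*x^2 - 2.74*x - 3.22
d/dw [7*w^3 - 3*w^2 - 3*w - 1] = 21*w^2 - 6*w - 3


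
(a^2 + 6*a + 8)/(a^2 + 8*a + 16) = (a + 2)/(a + 4)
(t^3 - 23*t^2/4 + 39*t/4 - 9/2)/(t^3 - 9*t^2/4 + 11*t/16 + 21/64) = 16*(t^2 - 5*t + 6)/(16*t^2 - 24*t - 7)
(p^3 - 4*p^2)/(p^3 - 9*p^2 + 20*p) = p/(p - 5)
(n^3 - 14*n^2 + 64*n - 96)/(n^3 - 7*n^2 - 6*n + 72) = (n - 4)/(n + 3)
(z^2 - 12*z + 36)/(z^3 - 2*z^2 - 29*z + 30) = (z - 6)/(z^2 + 4*z - 5)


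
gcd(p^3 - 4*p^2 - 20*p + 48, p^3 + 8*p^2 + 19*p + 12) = p + 4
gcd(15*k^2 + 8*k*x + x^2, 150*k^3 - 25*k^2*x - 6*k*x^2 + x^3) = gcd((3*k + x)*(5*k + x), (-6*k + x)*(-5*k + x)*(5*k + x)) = 5*k + x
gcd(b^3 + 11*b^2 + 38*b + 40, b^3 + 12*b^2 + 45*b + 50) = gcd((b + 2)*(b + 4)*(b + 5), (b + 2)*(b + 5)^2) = b^2 + 7*b + 10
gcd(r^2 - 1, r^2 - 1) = r^2 - 1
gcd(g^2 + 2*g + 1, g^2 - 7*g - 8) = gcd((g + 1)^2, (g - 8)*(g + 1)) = g + 1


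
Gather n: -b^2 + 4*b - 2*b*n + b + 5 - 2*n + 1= -b^2 + 5*b + n*(-2*b - 2) + 6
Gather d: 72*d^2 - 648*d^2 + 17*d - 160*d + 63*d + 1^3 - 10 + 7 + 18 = -576*d^2 - 80*d + 16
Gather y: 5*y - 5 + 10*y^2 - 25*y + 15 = 10*y^2 - 20*y + 10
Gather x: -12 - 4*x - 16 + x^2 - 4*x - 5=x^2 - 8*x - 33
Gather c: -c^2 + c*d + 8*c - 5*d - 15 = -c^2 + c*(d + 8) - 5*d - 15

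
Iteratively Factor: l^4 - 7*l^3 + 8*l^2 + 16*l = (l + 1)*(l^3 - 8*l^2 + 16*l) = (l - 4)*(l + 1)*(l^2 - 4*l) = l*(l - 4)*(l + 1)*(l - 4)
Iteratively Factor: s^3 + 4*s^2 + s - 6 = (s + 2)*(s^2 + 2*s - 3) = (s - 1)*(s + 2)*(s + 3)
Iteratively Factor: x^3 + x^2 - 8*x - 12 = (x + 2)*(x^2 - x - 6) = (x - 3)*(x + 2)*(x + 2)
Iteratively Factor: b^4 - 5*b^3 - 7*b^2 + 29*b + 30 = (b + 2)*(b^3 - 7*b^2 + 7*b + 15) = (b - 5)*(b + 2)*(b^2 - 2*b - 3) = (b - 5)*(b + 1)*(b + 2)*(b - 3)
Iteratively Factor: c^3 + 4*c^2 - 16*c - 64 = (c + 4)*(c^2 - 16) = (c - 4)*(c + 4)*(c + 4)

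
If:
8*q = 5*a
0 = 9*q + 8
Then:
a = -64/45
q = -8/9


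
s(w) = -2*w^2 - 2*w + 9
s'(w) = -4*w - 2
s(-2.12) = 4.25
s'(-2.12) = 6.48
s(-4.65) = -24.94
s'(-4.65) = 16.60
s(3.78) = -27.14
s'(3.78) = -17.12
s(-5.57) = -41.91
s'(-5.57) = 20.28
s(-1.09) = 8.80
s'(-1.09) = 2.36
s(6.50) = -88.50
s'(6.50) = -28.00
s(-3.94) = -14.17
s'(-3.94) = 13.76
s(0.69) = 6.67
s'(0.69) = -4.76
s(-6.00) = -51.00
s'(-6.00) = 22.00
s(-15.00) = -411.00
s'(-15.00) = 58.00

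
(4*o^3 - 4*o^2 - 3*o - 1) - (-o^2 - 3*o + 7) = 4*o^3 - 3*o^2 - 8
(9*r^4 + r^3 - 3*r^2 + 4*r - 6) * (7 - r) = -9*r^5 + 62*r^4 + 10*r^3 - 25*r^2 + 34*r - 42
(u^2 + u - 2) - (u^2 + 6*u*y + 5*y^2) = -6*u*y + u - 5*y^2 - 2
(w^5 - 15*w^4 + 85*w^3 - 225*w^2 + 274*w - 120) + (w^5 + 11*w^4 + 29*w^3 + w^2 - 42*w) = 2*w^5 - 4*w^4 + 114*w^3 - 224*w^2 + 232*w - 120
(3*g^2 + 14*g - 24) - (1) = 3*g^2 + 14*g - 25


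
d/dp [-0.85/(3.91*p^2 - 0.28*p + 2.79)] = (6.647*p - 0.238)/(3.91*p^2 - 0.28*p + 2.79)^2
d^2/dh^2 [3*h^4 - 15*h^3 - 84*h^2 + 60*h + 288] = 36*h^2 - 90*h - 168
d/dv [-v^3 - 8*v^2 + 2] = v*(-3*v - 16)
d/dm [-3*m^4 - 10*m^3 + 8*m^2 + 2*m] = -12*m^3 - 30*m^2 + 16*m + 2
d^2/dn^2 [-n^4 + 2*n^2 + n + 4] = 4 - 12*n^2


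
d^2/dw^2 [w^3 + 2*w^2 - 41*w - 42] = 6*w + 4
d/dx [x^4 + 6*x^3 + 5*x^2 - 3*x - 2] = 4*x^3 + 18*x^2 + 10*x - 3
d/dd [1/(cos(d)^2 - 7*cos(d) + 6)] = (2*cos(d) - 7)*sin(d)/(cos(d)^2 - 7*cos(d) + 6)^2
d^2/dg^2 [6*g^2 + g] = 12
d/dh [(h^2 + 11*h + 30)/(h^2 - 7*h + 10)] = 2*(-9*h^2 - 20*h + 160)/(h^4 - 14*h^3 + 69*h^2 - 140*h + 100)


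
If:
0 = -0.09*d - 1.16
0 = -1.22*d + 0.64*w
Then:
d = -12.89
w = -24.57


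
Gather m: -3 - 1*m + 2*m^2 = 2*m^2 - m - 3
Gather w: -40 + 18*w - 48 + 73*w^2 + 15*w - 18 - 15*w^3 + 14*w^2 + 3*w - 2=-15*w^3 + 87*w^2 + 36*w - 108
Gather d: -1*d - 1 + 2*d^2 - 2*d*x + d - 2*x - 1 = 2*d^2 - 2*d*x - 2*x - 2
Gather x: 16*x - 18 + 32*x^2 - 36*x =32*x^2 - 20*x - 18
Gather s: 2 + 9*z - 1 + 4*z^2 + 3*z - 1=4*z^2 + 12*z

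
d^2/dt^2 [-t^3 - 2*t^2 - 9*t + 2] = -6*t - 4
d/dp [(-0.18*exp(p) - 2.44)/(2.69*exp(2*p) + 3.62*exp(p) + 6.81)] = (0.4842*exp(2*p) + 13.1272*exp(p) + 7.607)*exp(p)/(7.2361*exp(4*p) + 19.4756*exp(3*p) + 49.7422*exp(2*p) + 49.3044*exp(p) + 46.3761)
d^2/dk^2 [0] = 0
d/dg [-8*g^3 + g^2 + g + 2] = -24*g^2 + 2*g + 1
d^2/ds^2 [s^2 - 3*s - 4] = 2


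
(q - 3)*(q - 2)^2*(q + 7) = q^4 - 33*q^2 + 100*q - 84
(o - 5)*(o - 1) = o^2 - 6*o + 5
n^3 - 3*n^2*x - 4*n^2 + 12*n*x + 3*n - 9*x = (n - 3)*(n - 1)*(n - 3*x)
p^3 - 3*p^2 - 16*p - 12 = (p - 6)*(p + 1)*(p + 2)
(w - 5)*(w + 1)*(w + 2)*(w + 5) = w^4 + 3*w^3 - 23*w^2 - 75*w - 50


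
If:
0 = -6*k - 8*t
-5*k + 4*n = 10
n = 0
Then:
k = -2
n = 0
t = 3/2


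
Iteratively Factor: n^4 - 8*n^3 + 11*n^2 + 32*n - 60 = (n - 3)*(n^3 - 5*n^2 - 4*n + 20) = (n - 3)*(n + 2)*(n^2 - 7*n + 10) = (n - 3)*(n - 2)*(n + 2)*(n - 5)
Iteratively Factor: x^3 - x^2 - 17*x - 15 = (x + 1)*(x^2 - 2*x - 15) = (x - 5)*(x + 1)*(x + 3)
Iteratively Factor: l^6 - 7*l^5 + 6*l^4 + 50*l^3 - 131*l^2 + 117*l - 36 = (l - 4)*(l^5 - 3*l^4 - 6*l^3 + 26*l^2 - 27*l + 9) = (l - 4)*(l - 1)*(l^4 - 2*l^3 - 8*l^2 + 18*l - 9) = (l - 4)*(l - 1)^2*(l^3 - l^2 - 9*l + 9) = (l - 4)*(l - 1)^2*(l + 3)*(l^2 - 4*l + 3) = (l - 4)*(l - 3)*(l - 1)^2*(l + 3)*(l - 1)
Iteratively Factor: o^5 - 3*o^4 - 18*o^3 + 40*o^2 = (o + 4)*(o^4 - 7*o^3 + 10*o^2) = (o - 2)*(o + 4)*(o^3 - 5*o^2) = (o - 5)*(o - 2)*(o + 4)*(o^2) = o*(o - 5)*(o - 2)*(o + 4)*(o)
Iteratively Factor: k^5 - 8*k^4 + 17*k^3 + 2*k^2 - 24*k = (k)*(k^4 - 8*k^3 + 17*k^2 + 2*k - 24) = k*(k - 4)*(k^3 - 4*k^2 + k + 6) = k*(k - 4)*(k - 3)*(k^2 - k - 2) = k*(k - 4)*(k - 3)*(k - 2)*(k + 1)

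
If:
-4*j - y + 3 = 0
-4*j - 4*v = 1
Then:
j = 3/4 - y/4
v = y/4 - 1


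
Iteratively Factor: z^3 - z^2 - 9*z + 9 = (z + 3)*(z^2 - 4*z + 3) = (z - 1)*(z + 3)*(z - 3)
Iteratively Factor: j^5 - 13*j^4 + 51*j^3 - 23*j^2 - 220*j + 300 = (j - 2)*(j^4 - 11*j^3 + 29*j^2 + 35*j - 150) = (j - 3)*(j - 2)*(j^3 - 8*j^2 + 5*j + 50) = (j - 5)*(j - 3)*(j - 2)*(j^2 - 3*j - 10) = (j - 5)^2*(j - 3)*(j - 2)*(j + 2)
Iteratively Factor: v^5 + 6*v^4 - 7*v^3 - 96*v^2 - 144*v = (v - 4)*(v^4 + 10*v^3 + 33*v^2 + 36*v) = (v - 4)*(v + 4)*(v^3 + 6*v^2 + 9*v) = v*(v - 4)*(v + 4)*(v^2 + 6*v + 9) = v*(v - 4)*(v + 3)*(v + 4)*(v + 3)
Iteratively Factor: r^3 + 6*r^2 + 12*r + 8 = (r + 2)*(r^2 + 4*r + 4) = (r + 2)^2*(r + 2)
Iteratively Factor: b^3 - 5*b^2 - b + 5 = (b - 5)*(b^2 - 1) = (b - 5)*(b - 1)*(b + 1)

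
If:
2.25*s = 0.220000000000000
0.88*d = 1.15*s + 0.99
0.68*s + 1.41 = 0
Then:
No Solution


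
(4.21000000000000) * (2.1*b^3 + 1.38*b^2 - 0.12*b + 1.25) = 8.841*b^3 + 5.8098*b^2 - 0.5052*b + 5.2625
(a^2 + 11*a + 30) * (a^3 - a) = a^5 + 11*a^4 + 29*a^3 - 11*a^2 - 30*a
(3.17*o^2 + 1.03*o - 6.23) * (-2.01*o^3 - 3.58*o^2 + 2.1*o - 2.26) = -6.3717*o^5 - 13.4189*o^4 + 15.4919*o^3 + 17.3022*o^2 - 15.4108*o + 14.0798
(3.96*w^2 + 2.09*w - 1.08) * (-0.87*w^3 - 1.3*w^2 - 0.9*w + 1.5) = -3.4452*w^5 - 6.9663*w^4 - 5.3414*w^3 + 5.463*w^2 + 4.107*w - 1.62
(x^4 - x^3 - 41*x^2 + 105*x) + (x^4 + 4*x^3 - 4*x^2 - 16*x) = 2*x^4 + 3*x^3 - 45*x^2 + 89*x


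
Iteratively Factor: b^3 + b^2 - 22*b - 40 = (b - 5)*(b^2 + 6*b + 8) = (b - 5)*(b + 4)*(b + 2)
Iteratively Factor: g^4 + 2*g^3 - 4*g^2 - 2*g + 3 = (g - 1)*(g^3 + 3*g^2 - g - 3) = (g - 1)*(g + 1)*(g^2 + 2*g - 3) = (g - 1)^2*(g + 1)*(g + 3)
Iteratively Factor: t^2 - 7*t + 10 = (t - 2)*(t - 5)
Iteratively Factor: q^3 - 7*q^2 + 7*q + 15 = (q - 3)*(q^2 - 4*q - 5) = (q - 5)*(q - 3)*(q + 1)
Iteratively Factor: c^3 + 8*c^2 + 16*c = (c + 4)*(c^2 + 4*c) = (c + 4)^2*(c)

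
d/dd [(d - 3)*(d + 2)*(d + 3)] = 3*d^2 + 4*d - 9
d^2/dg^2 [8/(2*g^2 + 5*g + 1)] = 16*(-4*g^2 - 10*g + (4*g + 5)^2 - 2)/(2*g^2 + 5*g + 1)^3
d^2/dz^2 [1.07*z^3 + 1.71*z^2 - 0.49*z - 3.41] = 6.42*z + 3.42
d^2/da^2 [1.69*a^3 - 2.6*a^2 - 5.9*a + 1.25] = 10.14*a - 5.2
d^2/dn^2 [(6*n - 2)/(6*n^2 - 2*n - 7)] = 8*(3*(2 - 9*n)*(-6*n^2 + 2*n + 7) - 2*(3*n - 1)*(6*n - 1)^2)/(-6*n^2 + 2*n + 7)^3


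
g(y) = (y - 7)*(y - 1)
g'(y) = 2*y - 8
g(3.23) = -8.41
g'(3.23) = -1.54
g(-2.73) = 36.29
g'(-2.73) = -13.46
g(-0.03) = 7.24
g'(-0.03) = -8.06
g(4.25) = -8.94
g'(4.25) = 0.50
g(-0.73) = 13.37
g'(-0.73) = -9.46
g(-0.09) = 7.73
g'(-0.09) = -8.18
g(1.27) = -1.55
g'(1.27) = -5.46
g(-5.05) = 72.90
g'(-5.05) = -18.10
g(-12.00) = 247.00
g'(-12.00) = -32.00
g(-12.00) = 247.00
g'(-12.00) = -32.00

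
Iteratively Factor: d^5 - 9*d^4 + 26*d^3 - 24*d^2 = (d)*(d^4 - 9*d^3 + 26*d^2 - 24*d) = d^2*(d^3 - 9*d^2 + 26*d - 24) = d^2*(d - 4)*(d^2 - 5*d + 6) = d^2*(d - 4)*(d - 3)*(d - 2)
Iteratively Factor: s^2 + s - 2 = (s - 1)*(s + 2)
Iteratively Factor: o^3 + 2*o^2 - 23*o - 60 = (o + 3)*(o^2 - o - 20) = (o - 5)*(o + 3)*(o + 4)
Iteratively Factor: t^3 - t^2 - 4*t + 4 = (t - 2)*(t^2 + t - 2) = (t - 2)*(t + 2)*(t - 1)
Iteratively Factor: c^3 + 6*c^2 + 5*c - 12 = (c + 4)*(c^2 + 2*c - 3) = (c + 3)*(c + 4)*(c - 1)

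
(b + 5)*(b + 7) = b^2 + 12*b + 35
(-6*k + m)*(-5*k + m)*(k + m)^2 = 30*k^4 + 49*k^3*m + 9*k^2*m^2 - 9*k*m^3 + m^4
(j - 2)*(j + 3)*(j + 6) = j^3 + 7*j^2 - 36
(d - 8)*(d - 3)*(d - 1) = d^3 - 12*d^2 + 35*d - 24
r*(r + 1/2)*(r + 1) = r^3 + 3*r^2/2 + r/2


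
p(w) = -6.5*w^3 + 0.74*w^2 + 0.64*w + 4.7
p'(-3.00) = -179.30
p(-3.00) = 184.94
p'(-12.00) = -2825.12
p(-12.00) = 11335.58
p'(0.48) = -3.14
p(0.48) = 4.46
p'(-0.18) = -0.26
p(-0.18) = 4.65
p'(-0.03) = 0.58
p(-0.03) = 4.68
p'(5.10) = -499.01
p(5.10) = -835.02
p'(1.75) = -56.49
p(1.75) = -26.75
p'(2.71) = -138.56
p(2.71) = -117.50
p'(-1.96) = -77.17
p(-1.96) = 55.23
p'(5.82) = -651.26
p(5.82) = -1247.90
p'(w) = -19.5*w^2 + 1.48*w + 0.64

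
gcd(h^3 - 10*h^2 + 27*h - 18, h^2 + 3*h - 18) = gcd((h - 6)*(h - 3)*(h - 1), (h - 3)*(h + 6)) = h - 3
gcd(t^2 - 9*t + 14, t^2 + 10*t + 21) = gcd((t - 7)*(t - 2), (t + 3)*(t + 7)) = 1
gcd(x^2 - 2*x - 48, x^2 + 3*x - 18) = x + 6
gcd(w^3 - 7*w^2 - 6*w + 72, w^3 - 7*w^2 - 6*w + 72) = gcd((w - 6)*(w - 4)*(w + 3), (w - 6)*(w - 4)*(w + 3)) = w^3 - 7*w^2 - 6*w + 72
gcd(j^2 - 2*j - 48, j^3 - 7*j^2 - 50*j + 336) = j - 8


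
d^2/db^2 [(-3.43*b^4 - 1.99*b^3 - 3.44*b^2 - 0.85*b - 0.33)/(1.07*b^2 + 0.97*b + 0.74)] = (-7.854014*b^6 - 21.359982*b^5 - 35.658966*b^4 - 34.79186*b^3 - 17.033898*b^2 - 4.555206*b - 2.645634)/(1.225043*b^6 + 3.331659*b^5 + 5.561967*b^4 + 5.520949*b^3 + 3.846594*b^2 + 1.593516*b + 0.405224)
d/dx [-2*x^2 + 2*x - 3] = 2 - 4*x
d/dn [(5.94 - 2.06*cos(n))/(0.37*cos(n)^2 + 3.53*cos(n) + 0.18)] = (-0.7622*cos(n)^2 + 4.3956*cos(n) + 21.339)*sin(n)/(0.1369*cos(n)^4 + 2.6122*cos(n)^3 + 12.5941*cos(n)^2 + 1.2708*cos(n) + 0.0324)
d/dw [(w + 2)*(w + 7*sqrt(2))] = 2*w + 2 + 7*sqrt(2)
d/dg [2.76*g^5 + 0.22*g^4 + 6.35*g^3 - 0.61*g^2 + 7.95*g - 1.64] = 13.8*g^4 + 0.88*g^3 + 19.05*g^2 - 1.22*g + 7.95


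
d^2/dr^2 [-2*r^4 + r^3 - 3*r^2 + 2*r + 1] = -24*r^2 + 6*r - 6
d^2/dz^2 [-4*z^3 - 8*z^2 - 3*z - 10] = -24*z - 16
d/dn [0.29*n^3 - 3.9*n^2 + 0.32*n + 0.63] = 0.87*n^2 - 7.8*n + 0.32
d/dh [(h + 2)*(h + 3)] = 2*h + 5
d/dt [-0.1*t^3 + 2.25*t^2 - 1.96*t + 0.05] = -0.3*t^2 + 4.5*t - 1.96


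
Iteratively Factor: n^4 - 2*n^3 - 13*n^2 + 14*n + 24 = (n - 4)*(n^3 + 2*n^2 - 5*n - 6) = (n - 4)*(n + 3)*(n^2 - n - 2) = (n - 4)*(n + 1)*(n + 3)*(n - 2)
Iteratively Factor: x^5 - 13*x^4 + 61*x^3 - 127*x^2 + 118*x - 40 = (x - 1)*(x^4 - 12*x^3 + 49*x^2 - 78*x + 40) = (x - 4)*(x - 1)*(x^3 - 8*x^2 + 17*x - 10) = (x - 5)*(x - 4)*(x - 1)*(x^2 - 3*x + 2) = (x - 5)*(x - 4)*(x - 2)*(x - 1)*(x - 1)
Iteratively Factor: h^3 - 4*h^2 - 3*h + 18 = (h - 3)*(h^2 - h - 6) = (h - 3)^2*(h + 2)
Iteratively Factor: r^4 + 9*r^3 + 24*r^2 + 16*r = (r + 4)*(r^3 + 5*r^2 + 4*r) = (r + 1)*(r + 4)*(r^2 + 4*r) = (r + 1)*(r + 4)^2*(r)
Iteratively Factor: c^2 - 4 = (c - 2)*(c + 2)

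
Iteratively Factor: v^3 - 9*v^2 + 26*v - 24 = (v - 3)*(v^2 - 6*v + 8) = (v - 3)*(v - 2)*(v - 4)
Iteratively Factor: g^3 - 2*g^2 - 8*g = (g)*(g^2 - 2*g - 8) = g*(g + 2)*(g - 4)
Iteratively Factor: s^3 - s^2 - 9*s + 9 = (s - 1)*(s^2 - 9) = (s - 3)*(s - 1)*(s + 3)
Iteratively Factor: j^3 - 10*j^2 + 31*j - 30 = (j - 5)*(j^2 - 5*j + 6) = (j - 5)*(j - 3)*(j - 2)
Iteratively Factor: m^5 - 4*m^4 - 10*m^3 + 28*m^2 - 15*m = (m - 1)*(m^4 - 3*m^3 - 13*m^2 + 15*m) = (m - 1)*(m + 3)*(m^3 - 6*m^2 + 5*m) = m*(m - 1)*(m + 3)*(m^2 - 6*m + 5) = m*(m - 5)*(m - 1)*(m + 3)*(m - 1)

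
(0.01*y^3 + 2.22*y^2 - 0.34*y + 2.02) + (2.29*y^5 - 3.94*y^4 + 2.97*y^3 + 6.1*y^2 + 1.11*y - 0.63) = 2.29*y^5 - 3.94*y^4 + 2.98*y^3 + 8.32*y^2 + 0.77*y + 1.39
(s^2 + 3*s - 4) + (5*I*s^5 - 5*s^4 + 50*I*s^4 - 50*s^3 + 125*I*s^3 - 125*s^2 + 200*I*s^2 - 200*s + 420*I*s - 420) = 5*I*s^5 - 5*s^4 + 50*I*s^4 - 50*s^3 + 125*I*s^3 - 124*s^2 + 200*I*s^2 - 197*s + 420*I*s - 424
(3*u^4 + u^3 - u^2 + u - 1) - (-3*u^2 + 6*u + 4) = 3*u^4 + u^3 + 2*u^2 - 5*u - 5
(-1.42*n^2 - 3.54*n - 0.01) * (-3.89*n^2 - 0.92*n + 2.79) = 5.5238*n^4 + 15.077*n^3 - 0.6661*n^2 - 9.8674*n - 0.0279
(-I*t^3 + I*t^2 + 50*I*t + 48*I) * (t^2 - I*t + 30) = -I*t^5 - t^4 + I*t^4 + t^3 + 20*I*t^3 + 50*t^2 + 78*I*t^2 + 48*t + 1500*I*t + 1440*I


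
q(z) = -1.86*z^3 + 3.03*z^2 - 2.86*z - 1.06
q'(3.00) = -34.90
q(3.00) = -32.59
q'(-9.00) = -509.38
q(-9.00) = 1626.05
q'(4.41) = -84.66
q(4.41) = -114.27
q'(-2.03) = -38.16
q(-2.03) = 32.79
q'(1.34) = -4.76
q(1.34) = -3.93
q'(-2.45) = -51.20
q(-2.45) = 51.49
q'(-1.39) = -22.06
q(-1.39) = 13.76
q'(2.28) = -18.05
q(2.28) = -13.88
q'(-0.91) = -13.00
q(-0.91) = 5.45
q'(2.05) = -13.89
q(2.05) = -10.21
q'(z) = -5.58*z^2 + 6.06*z - 2.86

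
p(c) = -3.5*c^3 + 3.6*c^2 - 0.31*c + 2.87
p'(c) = -10.5*c^2 + 7.2*c - 0.31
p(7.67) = -1366.99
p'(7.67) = -562.79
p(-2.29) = 64.49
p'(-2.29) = -71.86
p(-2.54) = 84.24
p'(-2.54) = -86.34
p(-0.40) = 3.79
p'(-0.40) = -4.87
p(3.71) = -127.46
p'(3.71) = -118.12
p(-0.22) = 3.15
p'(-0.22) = -2.40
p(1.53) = -1.71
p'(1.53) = -13.87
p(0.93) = 2.88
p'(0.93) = -2.70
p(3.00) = -60.16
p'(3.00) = -73.21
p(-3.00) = 130.70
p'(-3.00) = -116.41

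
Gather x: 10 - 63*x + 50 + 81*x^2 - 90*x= 81*x^2 - 153*x + 60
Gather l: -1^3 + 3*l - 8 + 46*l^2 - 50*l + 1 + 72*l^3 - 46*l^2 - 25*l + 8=72*l^3 - 72*l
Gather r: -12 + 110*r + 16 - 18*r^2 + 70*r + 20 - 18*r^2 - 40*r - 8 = -36*r^2 + 140*r + 16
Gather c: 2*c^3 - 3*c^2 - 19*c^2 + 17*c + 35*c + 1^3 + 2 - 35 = 2*c^3 - 22*c^2 + 52*c - 32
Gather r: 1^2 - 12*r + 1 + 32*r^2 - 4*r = 32*r^2 - 16*r + 2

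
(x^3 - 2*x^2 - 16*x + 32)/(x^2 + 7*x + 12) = (x^2 - 6*x + 8)/(x + 3)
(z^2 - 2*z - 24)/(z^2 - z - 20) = (z - 6)/(z - 5)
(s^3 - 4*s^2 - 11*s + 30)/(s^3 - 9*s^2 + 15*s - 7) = (s^3 - 4*s^2 - 11*s + 30)/(s^3 - 9*s^2 + 15*s - 7)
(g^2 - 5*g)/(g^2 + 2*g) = (g - 5)/(g + 2)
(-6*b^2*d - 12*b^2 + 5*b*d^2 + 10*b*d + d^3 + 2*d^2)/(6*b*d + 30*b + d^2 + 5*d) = (-b*d - 2*b + d^2 + 2*d)/(d + 5)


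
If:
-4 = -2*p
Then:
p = 2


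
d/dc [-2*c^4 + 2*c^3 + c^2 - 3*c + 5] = -8*c^3 + 6*c^2 + 2*c - 3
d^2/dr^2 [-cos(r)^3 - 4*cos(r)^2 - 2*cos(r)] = 11*cos(r)/4 + 8*cos(2*r) + 9*cos(3*r)/4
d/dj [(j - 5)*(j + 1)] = 2*j - 4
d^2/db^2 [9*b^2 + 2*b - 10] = 18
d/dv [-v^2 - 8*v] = -2*v - 8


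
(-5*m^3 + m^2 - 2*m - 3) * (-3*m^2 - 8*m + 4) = 15*m^5 + 37*m^4 - 22*m^3 + 29*m^2 + 16*m - 12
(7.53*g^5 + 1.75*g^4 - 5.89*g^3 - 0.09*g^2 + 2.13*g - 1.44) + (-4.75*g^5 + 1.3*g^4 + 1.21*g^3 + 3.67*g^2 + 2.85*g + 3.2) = 2.78*g^5 + 3.05*g^4 - 4.68*g^3 + 3.58*g^2 + 4.98*g + 1.76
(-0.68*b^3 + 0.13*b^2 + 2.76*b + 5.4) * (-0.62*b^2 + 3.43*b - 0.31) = 0.4216*b^5 - 2.413*b^4 - 1.0545*b^3 + 6.0785*b^2 + 17.6664*b - 1.674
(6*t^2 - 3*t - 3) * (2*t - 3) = 12*t^3 - 24*t^2 + 3*t + 9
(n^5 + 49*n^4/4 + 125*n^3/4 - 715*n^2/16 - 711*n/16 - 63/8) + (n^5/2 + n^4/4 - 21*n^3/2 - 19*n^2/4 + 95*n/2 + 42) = 3*n^5/2 + 25*n^4/2 + 83*n^3/4 - 791*n^2/16 + 49*n/16 + 273/8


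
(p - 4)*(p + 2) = p^2 - 2*p - 8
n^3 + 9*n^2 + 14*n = n*(n + 2)*(n + 7)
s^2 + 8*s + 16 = (s + 4)^2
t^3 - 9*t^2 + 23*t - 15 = (t - 5)*(t - 3)*(t - 1)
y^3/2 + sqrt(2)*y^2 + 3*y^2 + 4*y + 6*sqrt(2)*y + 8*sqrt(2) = (y/2 + 1)*(y + 4)*(y + 2*sqrt(2))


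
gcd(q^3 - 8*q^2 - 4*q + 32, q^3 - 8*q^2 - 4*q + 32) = q^3 - 8*q^2 - 4*q + 32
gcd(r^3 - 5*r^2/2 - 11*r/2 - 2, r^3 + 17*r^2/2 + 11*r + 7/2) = r^2 + 3*r/2 + 1/2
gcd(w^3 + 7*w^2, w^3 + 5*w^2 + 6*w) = w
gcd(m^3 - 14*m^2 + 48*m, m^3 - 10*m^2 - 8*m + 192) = m^2 - 14*m + 48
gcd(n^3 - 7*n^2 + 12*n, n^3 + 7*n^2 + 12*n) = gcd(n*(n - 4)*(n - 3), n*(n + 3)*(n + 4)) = n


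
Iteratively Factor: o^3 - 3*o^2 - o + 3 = (o - 3)*(o^2 - 1) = (o - 3)*(o + 1)*(o - 1)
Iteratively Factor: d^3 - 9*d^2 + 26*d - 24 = (d - 2)*(d^2 - 7*d + 12) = (d - 4)*(d - 2)*(d - 3)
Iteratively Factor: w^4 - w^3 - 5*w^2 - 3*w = (w + 1)*(w^3 - 2*w^2 - 3*w) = w*(w + 1)*(w^2 - 2*w - 3) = w*(w + 1)^2*(w - 3)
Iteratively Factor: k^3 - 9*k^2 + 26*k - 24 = (k - 4)*(k^2 - 5*k + 6) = (k - 4)*(k - 2)*(k - 3)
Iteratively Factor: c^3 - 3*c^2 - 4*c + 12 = (c - 2)*(c^2 - c - 6) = (c - 2)*(c + 2)*(c - 3)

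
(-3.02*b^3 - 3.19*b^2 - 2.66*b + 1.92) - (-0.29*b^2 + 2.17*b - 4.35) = -3.02*b^3 - 2.9*b^2 - 4.83*b + 6.27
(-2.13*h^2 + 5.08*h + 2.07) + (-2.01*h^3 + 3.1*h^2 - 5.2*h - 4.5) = -2.01*h^3 + 0.97*h^2 - 0.12*h - 2.43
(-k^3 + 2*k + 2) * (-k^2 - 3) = k^5 + k^3 - 2*k^2 - 6*k - 6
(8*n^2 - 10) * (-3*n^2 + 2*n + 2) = -24*n^4 + 16*n^3 + 46*n^2 - 20*n - 20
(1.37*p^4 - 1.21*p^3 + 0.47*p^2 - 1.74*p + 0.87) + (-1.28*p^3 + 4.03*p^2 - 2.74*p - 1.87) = 1.37*p^4 - 2.49*p^3 + 4.5*p^2 - 4.48*p - 1.0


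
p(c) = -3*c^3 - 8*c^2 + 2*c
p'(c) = -9*c^2 - 16*c + 2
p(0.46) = -1.06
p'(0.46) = -7.26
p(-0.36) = -1.62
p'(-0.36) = 6.59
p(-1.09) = -7.80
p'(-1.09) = 8.75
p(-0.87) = -5.82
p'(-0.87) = 9.11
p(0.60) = -2.33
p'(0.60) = -10.84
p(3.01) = -148.27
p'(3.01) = -127.70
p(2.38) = -81.00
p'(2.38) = -87.06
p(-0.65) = -3.86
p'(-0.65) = 8.60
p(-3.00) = 3.00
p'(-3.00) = -31.00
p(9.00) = -2817.00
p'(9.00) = -871.00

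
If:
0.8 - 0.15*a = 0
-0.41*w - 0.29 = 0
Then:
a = 5.33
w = -0.71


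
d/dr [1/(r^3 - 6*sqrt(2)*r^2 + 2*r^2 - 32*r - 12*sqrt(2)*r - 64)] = (-3*r^2 - 4*r + 12*sqrt(2)*r + 12*sqrt(2) + 32)/(-r^3 - 2*r^2 + 6*sqrt(2)*r^2 + 12*sqrt(2)*r + 32*r + 64)^2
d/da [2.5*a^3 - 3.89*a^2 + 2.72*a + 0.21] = 7.5*a^2 - 7.78*a + 2.72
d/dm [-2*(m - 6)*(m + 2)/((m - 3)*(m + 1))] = 4*(-m^2 - 9*m + 6)/(m^4 - 4*m^3 - 2*m^2 + 12*m + 9)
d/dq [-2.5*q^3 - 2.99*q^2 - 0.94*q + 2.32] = -7.5*q^2 - 5.98*q - 0.94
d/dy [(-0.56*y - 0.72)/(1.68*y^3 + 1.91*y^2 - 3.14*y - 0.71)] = (1.8816*y^3 + 4.6984*y^2 + 2.7504*y - 1.8632)/(2.8224*y^6 + 6.4176*y^5 - 6.9023*y^4 - 14.3804*y^3 + 7.1474*y^2 + 4.4588*y + 0.5041)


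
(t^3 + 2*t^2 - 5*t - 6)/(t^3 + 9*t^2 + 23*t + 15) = (t - 2)/(t + 5)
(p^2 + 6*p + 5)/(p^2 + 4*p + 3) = (p + 5)/(p + 3)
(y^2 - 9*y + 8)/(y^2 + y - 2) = (y - 8)/(y + 2)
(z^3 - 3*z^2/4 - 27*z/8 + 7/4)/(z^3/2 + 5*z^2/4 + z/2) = (8*z^3 - 6*z^2 - 27*z + 14)/(2*z*(2*z^2 + 5*z + 2))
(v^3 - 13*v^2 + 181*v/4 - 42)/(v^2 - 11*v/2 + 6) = (v^2 - 23*v/2 + 28)/(v - 4)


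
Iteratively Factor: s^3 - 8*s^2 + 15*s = (s - 5)*(s^2 - 3*s) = (s - 5)*(s - 3)*(s)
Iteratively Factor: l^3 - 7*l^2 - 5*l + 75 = (l + 3)*(l^2 - 10*l + 25) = (l - 5)*(l + 3)*(l - 5)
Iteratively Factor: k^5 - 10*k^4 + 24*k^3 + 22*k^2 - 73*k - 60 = (k + 1)*(k^4 - 11*k^3 + 35*k^2 - 13*k - 60) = (k + 1)^2*(k^3 - 12*k^2 + 47*k - 60) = (k - 4)*(k + 1)^2*(k^2 - 8*k + 15) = (k - 4)*(k - 3)*(k + 1)^2*(k - 5)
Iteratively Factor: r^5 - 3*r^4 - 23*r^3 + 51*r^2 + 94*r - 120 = (r + 4)*(r^4 - 7*r^3 + 5*r^2 + 31*r - 30) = (r + 2)*(r + 4)*(r^3 - 9*r^2 + 23*r - 15) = (r - 5)*(r + 2)*(r + 4)*(r^2 - 4*r + 3) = (r - 5)*(r - 1)*(r + 2)*(r + 4)*(r - 3)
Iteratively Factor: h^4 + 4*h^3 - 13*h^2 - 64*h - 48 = (h + 4)*(h^3 - 13*h - 12) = (h + 3)*(h + 4)*(h^2 - 3*h - 4) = (h - 4)*(h + 3)*(h + 4)*(h + 1)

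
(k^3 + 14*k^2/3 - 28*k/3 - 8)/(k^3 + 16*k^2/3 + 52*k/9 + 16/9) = 3*(k^2 + 4*k - 12)/(3*k^2 + 14*k + 8)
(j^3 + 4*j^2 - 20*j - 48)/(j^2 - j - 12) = (j^2 + 8*j + 12)/(j + 3)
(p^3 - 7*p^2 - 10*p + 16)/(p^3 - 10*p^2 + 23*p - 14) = (p^2 - 6*p - 16)/(p^2 - 9*p + 14)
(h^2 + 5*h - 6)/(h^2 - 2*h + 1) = (h + 6)/(h - 1)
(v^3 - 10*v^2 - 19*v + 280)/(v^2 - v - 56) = (v^2 - 2*v - 35)/(v + 7)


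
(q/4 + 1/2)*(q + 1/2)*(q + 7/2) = q^3/4 + 3*q^2/2 + 39*q/16 + 7/8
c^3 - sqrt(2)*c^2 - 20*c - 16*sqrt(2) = (c - 4*sqrt(2))*(c + sqrt(2))*(c + 2*sqrt(2))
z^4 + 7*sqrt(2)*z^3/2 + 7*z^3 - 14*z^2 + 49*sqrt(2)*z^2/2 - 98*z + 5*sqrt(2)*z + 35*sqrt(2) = (z + 7)*(z - sqrt(2))*(z - sqrt(2)/2)*(z + 5*sqrt(2))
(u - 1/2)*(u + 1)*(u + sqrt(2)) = u^3 + u^2/2 + sqrt(2)*u^2 - u/2 + sqrt(2)*u/2 - sqrt(2)/2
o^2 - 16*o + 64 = (o - 8)^2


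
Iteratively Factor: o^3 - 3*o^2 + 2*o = (o - 1)*(o^2 - 2*o) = o*(o - 1)*(o - 2)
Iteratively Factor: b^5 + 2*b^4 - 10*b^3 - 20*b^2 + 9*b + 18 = (b + 3)*(b^4 - b^3 - 7*b^2 + b + 6) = (b + 2)*(b + 3)*(b^3 - 3*b^2 - b + 3) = (b - 1)*(b + 2)*(b + 3)*(b^2 - 2*b - 3) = (b - 3)*(b - 1)*(b + 2)*(b + 3)*(b + 1)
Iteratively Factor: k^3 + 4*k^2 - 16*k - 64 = (k + 4)*(k^2 - 16) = (k + 4)^2*(k - 4)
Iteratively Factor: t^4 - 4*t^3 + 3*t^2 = (t - 1)*(t^3 - 3*t^2) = t*(t - 1)*(t^2 - 3*t) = t^2*(t - 1)*(t - 3)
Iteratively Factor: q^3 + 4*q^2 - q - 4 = (q + 1)*(q^2 + 3*q - 4) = (q + 1)*(q + 4)*(q - 1)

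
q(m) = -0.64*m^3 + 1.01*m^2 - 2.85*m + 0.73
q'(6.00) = -59.85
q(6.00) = -118.25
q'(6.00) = -59.85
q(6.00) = -118.25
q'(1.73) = -5.10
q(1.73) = -4.49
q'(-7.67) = -131.29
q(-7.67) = 370.79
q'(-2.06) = -15.16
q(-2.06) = 16.48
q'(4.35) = -30.39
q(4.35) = -45.24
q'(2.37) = -8.85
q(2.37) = -8.87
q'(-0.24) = -3.45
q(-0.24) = 1.48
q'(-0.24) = -3.45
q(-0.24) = 1.48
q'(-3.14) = -28.12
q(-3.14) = 39.45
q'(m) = -1.92*m^2 + 2.02*m - 2.85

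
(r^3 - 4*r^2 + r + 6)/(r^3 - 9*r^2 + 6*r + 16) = (r - 3)/(r - 8)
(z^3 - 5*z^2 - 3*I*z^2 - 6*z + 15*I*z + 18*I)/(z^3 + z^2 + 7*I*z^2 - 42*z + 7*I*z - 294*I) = (z^2 + z*(1 - 3*I) - 3*I)/(z^2 + 7*z*(1 + I) + 49*I)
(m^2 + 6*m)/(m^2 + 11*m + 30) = m/(m + 5)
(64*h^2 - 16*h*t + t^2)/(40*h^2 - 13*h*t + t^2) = (-8*h + t)/(-5*h + t)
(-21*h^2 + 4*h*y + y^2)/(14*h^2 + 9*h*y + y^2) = (-3*h + y)/(2*h + y)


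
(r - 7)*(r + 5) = r^2 - 2*r - 35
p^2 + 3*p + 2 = (p + 1)*(p + 2)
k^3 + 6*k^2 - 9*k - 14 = (k - 2)*(k + 1)*(k + 7)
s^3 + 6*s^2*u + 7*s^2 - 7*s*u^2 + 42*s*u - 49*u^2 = (s + 7)*(s - u)*(s + 7*u)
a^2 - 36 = (a - 6)*(a + 6)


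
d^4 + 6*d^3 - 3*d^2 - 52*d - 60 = (d - 3)*(d + 2)^2*(d + 5)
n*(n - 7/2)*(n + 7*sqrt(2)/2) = n^3 - 7*n^2/2 + 7*sqrt(2)*n^2/2 - 49*sqrt(2)*n/4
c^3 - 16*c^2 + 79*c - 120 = (c - 8)*(c - 5)*(c - 3)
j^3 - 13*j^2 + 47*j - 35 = (j - 7)*(j - 5)*(j - 1)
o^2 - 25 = (o - 5)*(o + 5)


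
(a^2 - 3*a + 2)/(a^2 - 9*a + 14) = (a - 1)/(a - 7)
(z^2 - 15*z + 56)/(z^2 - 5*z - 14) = (z - 8)/(z + 2)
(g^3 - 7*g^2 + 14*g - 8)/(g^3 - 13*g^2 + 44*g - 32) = (g - 2)/(g - 8)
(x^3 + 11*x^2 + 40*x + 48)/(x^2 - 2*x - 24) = (x^2 + 7*x + 12)/(x - 6)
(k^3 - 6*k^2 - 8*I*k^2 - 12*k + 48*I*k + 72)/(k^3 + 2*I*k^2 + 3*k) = (k^3 + k^2*(-6 - 8*I) + 12*k*(-1 + 4*I) + 72)/(k*(k^2 + 2*I*k + 3))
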